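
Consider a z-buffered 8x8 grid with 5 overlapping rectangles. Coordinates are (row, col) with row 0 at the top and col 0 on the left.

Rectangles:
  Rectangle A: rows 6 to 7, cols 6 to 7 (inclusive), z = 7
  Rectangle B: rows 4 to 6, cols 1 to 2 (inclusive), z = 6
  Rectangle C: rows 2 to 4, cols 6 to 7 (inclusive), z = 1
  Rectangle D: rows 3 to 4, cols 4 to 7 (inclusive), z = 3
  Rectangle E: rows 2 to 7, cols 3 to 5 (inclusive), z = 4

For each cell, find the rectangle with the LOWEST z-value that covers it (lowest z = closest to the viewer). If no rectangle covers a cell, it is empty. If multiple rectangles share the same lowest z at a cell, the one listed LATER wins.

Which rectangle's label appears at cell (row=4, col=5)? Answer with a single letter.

Check cell (4,5):
  A: rows 6-7 cols 6-7 -> outside (row miss)
  B: rows 4-6 cols 1-2 -> outside (col miss)
  C: rows 2-4 cols 6-7 -> outside (col miss)
  D: rows 3-4 cols 4-7 z=3 -> covers; best now D (z=3)
  E: rows 2-7 cols 3-5 z=4 -> covers; best now D (z=3)
Winner: D at z=3

Answer: D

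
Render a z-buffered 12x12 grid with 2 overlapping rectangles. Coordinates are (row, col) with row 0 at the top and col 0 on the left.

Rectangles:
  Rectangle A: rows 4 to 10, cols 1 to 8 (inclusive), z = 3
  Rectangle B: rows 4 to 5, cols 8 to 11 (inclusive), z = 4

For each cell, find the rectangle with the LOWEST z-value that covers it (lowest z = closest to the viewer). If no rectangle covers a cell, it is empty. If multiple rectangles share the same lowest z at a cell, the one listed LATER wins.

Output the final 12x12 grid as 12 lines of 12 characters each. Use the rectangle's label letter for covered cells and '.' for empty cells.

............
............
............
............
.AAAAAAAABBB
.AAAAAAAABBB
.AAAAAAAA...
.AAAAAAAA...
.AAAAAAAA...
.AAAAAAAA...
.AAAAAAAA...
............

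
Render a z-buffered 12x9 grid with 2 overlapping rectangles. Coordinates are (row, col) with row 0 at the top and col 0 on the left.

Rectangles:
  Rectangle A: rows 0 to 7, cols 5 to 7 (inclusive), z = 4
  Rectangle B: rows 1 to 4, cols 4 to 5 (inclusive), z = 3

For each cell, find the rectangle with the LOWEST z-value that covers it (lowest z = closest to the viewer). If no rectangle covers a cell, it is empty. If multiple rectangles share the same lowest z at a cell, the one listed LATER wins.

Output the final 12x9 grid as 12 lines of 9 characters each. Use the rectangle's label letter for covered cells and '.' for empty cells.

.....AAA.
....BBAA.
....BBAA.
....BBAA.
....BBAA.
.....AAA.
.....AAA.
.....AAA.
.........
.........
.........
.........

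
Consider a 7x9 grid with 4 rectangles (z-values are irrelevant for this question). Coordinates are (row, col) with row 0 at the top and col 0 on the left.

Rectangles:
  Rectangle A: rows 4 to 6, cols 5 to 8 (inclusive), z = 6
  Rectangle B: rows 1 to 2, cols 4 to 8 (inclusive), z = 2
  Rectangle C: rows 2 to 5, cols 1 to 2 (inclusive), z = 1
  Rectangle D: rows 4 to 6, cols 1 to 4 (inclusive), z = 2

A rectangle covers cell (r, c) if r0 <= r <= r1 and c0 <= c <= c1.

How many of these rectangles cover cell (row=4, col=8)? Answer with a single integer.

Answer: 1

Derivation:
Check cell (4,8):
  A: rows 4-6 cols 5-8 -> covers
  B: rows 1-2 cols 4-8 -> outside (row miss)
  C: rows 2-5 cols 1-2 -> outside (col miss)
  D: rows 4-6 cols 1-4 -> outside (col miss)
Count covering = 1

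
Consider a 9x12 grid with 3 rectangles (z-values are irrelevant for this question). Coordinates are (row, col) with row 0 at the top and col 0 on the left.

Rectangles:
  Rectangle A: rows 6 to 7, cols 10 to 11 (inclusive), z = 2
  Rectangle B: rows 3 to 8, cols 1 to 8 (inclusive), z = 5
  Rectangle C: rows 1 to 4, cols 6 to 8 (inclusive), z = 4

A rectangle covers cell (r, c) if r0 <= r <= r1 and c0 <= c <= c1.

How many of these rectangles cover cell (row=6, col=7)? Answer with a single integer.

Answer: 1

Derivation:
Check cell (6,7):
  A: rows 6-7 cols 10-11 -> outside (col miss)
  B: rows 3-8 cols 1-8 -> covers
  C: rows 1-4 cols 6-8 -> outside (row miss)
Count covering = 1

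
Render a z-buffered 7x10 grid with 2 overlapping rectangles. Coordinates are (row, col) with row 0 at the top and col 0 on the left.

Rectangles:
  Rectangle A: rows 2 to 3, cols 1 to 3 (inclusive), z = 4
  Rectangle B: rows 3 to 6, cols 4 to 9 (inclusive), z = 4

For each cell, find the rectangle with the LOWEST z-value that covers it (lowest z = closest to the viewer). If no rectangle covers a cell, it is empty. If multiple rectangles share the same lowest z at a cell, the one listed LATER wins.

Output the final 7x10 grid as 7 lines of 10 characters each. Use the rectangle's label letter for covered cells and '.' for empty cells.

..........
..........
.AAA......
.AAABBBBBB
....BBBBBB
....BBBBBB
....BBBBBB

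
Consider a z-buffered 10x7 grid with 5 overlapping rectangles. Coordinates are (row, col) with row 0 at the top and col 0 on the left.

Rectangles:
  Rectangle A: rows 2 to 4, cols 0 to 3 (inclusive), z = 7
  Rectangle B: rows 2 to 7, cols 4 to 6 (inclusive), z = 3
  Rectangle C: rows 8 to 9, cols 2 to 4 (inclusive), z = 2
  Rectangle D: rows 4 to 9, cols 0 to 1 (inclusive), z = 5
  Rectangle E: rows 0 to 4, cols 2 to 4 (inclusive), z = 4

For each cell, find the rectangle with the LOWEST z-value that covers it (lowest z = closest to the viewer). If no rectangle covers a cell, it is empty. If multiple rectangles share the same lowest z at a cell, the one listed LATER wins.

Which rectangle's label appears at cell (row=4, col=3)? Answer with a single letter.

Answer: E

Derivation:
Check cell (4,3):
  A: rows 2-4 cols 0-3 z=7 -> covers; best now A (z=7)
  B: rows 2-7 cols 4-6 -> outside (col miss)
  C: rows 8-9 cols 2-4 -> outside (row miss)
  D: rows 4-9 cols 0-1 -> outside (col miss)
  E: rows 0-4 cols 2-4 z=4 -> covers; best now E (z=4)
Winner: E at z=4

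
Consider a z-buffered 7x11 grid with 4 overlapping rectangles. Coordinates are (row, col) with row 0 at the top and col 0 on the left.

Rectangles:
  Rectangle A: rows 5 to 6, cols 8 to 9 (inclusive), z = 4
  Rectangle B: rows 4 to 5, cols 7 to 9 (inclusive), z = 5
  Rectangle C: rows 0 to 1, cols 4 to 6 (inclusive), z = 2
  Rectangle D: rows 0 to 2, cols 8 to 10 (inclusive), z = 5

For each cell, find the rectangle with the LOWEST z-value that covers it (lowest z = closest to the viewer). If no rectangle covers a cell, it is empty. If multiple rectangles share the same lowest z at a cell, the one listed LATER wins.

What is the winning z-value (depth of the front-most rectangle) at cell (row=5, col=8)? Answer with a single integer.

Answer: 4

Derivation:
Check cell (5,8):
  A: rows 5-6 cols 8-9 z=4 -> covers; best now A (z=4)
  B: rows 4-5 cols 7-9 z=5 -> covers; best now A (z=4)
  C: rows 0-1 cols 4-6 -> outside (row miss)
  D: rows 0-2 cols 8-10 -> outside (row miss)
Winner: A at z=4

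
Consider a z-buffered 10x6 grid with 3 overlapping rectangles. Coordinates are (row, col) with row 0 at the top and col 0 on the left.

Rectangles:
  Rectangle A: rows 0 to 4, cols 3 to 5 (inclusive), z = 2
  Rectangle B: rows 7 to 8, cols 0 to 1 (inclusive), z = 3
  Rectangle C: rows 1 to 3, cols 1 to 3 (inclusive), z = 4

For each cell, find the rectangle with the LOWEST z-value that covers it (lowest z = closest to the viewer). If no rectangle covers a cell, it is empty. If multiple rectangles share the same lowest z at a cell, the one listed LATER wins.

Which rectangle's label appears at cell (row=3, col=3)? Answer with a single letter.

Check cell (3,3):
  A: rows 0-4 cols 3-5 z=2 -> covers; best now A (z=2)
  B: rows 7-8 cols 0-1 -> outside (row miss)
  C: rows 1-3 cols 1-3 z=4 -> covers; best now A (z=2)
Winner: A at z=2

Answer: A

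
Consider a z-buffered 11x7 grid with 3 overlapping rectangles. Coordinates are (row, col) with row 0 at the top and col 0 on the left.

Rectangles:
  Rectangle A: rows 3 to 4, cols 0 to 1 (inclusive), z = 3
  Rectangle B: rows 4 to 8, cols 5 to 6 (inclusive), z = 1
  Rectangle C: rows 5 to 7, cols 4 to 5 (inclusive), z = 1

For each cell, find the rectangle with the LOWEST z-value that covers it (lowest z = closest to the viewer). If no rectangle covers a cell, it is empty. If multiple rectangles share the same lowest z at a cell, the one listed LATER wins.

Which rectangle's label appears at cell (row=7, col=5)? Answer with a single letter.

Check cell (7,5):
  A: rows 3-4 cols 0-1 -> outside (row miss)
  B: rows 4-8 cols 5-6 z=1 -> covers; best now B (z=1)
  C: rows 5-7 cols 4-5 z=1 -> covers; best now C (z=1)
Winner: C at z=1

Answer: C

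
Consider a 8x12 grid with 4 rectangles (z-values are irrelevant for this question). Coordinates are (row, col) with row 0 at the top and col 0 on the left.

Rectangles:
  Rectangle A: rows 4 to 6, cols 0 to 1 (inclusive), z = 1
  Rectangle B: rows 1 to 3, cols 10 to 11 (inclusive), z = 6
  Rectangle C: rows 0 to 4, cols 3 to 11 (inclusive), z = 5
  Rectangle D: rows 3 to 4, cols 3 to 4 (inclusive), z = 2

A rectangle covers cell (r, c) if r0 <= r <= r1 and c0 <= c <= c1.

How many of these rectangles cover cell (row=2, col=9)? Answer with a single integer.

Check cell (2,9):
  A: rows 4-6 cols 0-1 -> outside (row miss)
  B: rows 1-3 cols 10-11 -> outside (col miss)
  C: rows 0-4 cols 3-11 -> covers
  D: rows 3-4 cols 3-4 -> outside (row miss)
Count covering = 1

Answer: 1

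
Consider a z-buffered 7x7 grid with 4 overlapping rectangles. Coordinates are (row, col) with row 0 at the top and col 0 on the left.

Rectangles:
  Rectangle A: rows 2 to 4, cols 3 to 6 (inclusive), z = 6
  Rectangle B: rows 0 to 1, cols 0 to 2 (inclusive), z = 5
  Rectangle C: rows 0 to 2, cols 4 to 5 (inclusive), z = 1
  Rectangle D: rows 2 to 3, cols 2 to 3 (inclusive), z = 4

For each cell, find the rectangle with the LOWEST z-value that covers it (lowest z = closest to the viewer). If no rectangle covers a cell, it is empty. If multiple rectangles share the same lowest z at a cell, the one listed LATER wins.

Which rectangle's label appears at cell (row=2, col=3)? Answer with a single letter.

Answer: D

Derivation:
Check cell (2,3):
  A: rows 2-4 cols 3-6 z=6 -> covers; best now A (z=6)
  B: rows 0-1 cols 0-2 -> outside (row miss)
  C: rows 0-2 cols 4-5 -> outside (col miss)
  D: rows 2-3 cols 2-3 z=4 -> covers; best now D (z=4)
Winner: D at z=4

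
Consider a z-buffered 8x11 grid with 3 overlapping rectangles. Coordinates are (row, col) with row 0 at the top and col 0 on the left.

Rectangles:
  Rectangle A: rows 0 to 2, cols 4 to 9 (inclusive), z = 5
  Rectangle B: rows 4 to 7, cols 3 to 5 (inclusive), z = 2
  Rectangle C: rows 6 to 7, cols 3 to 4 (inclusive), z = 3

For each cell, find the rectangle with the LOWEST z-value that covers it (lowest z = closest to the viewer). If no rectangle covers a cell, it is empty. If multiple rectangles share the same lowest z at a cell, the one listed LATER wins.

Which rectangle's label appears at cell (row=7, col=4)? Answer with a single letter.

Answer: B

Derivation:
Check cell (7,4):
  A: rows 0-2 cols 4-9 -> outside (row miss)
  B: rows 4-7 cols 3-5 z=2 -> covers; best now B (z=2)
  C: rows 6-7 cols 3-4 z=3 -> covers; best now B (z=2)
Winner: B at z=2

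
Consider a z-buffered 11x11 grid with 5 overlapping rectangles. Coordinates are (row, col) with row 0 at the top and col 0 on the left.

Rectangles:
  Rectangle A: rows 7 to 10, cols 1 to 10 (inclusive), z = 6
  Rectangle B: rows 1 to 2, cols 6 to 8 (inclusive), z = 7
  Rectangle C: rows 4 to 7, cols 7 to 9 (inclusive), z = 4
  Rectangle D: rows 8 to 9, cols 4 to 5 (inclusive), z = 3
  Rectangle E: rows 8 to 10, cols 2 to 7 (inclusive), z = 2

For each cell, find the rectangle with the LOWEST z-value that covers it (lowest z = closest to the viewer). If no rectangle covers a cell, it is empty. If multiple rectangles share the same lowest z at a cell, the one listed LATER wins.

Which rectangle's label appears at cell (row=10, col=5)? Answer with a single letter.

Check cell (10,5):
  A: rows 7-10 cols 1-10 z=6 -> covers; best now A (z=6)
  B: rows 1-2 cols 6-8 -> outside (row miss)
  C: rows 4-7 cols 7-9 -> outside (row miss)
  D: rows 8-9 cols 4-5 -> outside (row miss)
  E: rows 8-10 cols 2-7 z=2 -> covers; best now E (z=2)
Winner: E at z=2

Answer: E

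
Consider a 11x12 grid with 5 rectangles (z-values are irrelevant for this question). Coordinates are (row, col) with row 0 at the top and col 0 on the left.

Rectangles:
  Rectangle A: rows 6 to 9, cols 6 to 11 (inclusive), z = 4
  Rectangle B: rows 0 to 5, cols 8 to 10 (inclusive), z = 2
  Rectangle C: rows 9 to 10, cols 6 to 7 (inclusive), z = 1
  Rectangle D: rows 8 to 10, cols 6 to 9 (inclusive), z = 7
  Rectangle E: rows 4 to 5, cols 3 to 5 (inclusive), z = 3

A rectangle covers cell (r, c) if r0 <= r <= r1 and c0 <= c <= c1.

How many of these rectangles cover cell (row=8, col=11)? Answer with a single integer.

Check cell (8,11):
  A: rows 6-9 cols 6-11 -> covers
  B: rows 0-5 cols 8-10 -> outside (row miss)
  C: rows 9-10 cols 6-7 -> outside (row miss)
  D: rows 8-10 cols 6-9 -> outside (col miss)
  E: rows 4-5 cols 3-5 -> outside (row miss)
Count covering = 1

Answer: 1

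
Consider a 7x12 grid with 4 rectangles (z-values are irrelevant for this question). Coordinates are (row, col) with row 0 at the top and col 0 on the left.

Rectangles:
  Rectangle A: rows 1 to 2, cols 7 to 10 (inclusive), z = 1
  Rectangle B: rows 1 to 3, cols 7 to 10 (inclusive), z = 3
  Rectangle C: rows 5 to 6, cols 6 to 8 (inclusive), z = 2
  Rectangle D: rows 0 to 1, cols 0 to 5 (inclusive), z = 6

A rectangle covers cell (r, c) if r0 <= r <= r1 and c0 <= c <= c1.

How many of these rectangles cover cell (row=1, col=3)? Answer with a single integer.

Check cell (1,3):
  A: rows 1-2 cols 7-10 -> outside (col miss)
  B: rows 1-3 cols 7-10 -> outside (col miss)
  C: rows 5-6 cols 6-8 -> outside (row miss)
  D: rows 0-1 cols 0-5 -> covers
Count covering = 1

Answer: 1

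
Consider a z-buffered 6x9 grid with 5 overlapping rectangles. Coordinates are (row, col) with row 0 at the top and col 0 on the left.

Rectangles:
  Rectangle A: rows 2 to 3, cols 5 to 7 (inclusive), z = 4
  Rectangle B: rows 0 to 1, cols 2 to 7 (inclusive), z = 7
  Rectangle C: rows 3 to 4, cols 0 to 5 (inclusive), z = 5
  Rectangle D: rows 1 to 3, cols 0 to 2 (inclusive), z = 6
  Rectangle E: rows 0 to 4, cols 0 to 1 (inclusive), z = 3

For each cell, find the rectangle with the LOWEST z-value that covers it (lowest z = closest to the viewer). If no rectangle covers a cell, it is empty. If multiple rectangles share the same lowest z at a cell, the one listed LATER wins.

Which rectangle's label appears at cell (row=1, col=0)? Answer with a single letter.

Answer: E

Derivation:
Check cell (1,0):
  A: rows 2-3 cols 5-7 -> outside (row miss)
  B: rows 0-1 cols 2-7 -> outside (col miss)
  C: rows 3-4 cols 0-5 -> outside (row miss)
  D: rows 1-3 cols 0-2 z=6 -> covers; best now D (z=6)
  E: rows 0-4 cols 0-1 z=3 -> covers; best now E (z=3)
Winner: E at z=3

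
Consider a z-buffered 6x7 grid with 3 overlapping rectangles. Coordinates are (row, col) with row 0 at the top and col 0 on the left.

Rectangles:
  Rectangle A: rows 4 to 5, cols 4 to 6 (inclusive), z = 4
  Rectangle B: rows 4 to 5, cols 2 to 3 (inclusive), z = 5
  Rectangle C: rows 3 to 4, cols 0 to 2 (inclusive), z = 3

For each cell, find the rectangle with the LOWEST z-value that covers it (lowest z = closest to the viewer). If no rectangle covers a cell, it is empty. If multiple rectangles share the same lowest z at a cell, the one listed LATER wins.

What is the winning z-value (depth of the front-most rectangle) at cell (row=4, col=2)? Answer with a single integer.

Answer: 3

Derivation:
Check cell (4,2):
  A: rows 4-5 cols 4-6 -> outside (col miss)
  B: rows 4-5 cols 2-3 z=5 -> covers; best now B (z=5)
  C: rows 3-4 cols 0-2 z=3 -> covers; best now C (z=3)
Winner: C at z=3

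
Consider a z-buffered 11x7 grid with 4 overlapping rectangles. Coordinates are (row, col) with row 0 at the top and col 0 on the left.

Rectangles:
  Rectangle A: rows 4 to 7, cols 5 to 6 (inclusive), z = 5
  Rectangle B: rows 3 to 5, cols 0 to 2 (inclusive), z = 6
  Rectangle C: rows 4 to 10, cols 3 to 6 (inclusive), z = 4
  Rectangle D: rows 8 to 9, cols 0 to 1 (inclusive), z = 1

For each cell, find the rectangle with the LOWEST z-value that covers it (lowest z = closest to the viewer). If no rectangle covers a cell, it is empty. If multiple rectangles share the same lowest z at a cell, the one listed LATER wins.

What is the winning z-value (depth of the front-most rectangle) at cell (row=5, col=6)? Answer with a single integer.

Answer: 4

Derivation:
Check cell (5,6):
  A: rows 4-7 cols 5-6 z=5 -> covers; best now A (z=5)
  B: rows 3-5 cols 0-2 -> outside (col miss)
  C: rows 4-10 cols 3-6 z=4 -> covers; best now C (z=4)
  D: rows 8-9 cols 0-1 -> outside (row miss)
Winner: C at z=4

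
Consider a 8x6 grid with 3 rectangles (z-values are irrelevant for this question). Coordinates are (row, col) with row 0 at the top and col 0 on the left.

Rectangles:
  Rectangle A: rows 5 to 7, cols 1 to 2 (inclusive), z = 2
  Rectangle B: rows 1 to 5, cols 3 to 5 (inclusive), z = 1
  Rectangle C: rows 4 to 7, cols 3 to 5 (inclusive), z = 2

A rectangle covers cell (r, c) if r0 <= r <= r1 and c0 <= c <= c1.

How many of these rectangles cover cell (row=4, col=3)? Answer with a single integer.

Answer: 2

Derivation:
Check cell (4,3):
  A: rows 5-7 cols 1-2 -> outside (row miss)
  B: rows 1-5 cols 3-5 -> covers
  C: rows 4-7 cols 3-5 -> covers
Count covering = 2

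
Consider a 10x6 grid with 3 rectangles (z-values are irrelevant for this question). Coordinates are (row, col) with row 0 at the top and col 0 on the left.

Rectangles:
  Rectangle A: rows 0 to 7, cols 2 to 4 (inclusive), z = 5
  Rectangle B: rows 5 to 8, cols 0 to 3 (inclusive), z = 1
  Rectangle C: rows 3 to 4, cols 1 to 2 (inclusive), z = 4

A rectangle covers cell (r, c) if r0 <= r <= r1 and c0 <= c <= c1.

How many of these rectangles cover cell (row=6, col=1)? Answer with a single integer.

Answer: 1

Derivation:
Check cell (6,1):
  A: rows 0-7 cols 2-4 -> outside (col miss)
  B: rows 5-8 cols 0-3 -> covers
  C: rows 3-4 cols 1-2 -> outside (row miss)
Count covering = 1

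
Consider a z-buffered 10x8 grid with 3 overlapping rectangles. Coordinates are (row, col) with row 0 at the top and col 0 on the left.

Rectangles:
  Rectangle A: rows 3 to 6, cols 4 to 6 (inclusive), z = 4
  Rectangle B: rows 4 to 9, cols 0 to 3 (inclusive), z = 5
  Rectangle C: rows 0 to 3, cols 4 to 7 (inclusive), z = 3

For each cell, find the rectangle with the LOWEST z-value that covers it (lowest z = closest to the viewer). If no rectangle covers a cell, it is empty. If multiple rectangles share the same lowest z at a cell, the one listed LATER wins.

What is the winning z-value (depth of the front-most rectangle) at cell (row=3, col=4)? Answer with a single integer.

Check cell (3,4):
  A: rows 3-6 cols 4-6 z=4 -> covers; best now A (z=4)
  B: rows 4-9 cols 0-3 -> outside (row miss)
  C: rows 0-3 cols 4-7 z=3 -> covers; best now C (z=3)
Winner: C at z=3

Answer: 3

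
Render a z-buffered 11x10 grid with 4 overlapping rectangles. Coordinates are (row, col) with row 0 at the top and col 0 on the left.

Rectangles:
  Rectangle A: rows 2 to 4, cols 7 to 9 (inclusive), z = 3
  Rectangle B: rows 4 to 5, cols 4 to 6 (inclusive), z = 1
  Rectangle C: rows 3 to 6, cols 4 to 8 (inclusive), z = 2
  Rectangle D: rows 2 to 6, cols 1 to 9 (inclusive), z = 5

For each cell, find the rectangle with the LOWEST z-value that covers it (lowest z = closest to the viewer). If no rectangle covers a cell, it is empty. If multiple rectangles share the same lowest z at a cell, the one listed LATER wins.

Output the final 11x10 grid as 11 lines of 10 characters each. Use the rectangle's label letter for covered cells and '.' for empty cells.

..........
..........
.DDDDDDAAA
.DDDCCCCCA
.DDDBBBCCA
.DDDBBBCCD
.DDDCCCCCD
..........
..........
..........
..........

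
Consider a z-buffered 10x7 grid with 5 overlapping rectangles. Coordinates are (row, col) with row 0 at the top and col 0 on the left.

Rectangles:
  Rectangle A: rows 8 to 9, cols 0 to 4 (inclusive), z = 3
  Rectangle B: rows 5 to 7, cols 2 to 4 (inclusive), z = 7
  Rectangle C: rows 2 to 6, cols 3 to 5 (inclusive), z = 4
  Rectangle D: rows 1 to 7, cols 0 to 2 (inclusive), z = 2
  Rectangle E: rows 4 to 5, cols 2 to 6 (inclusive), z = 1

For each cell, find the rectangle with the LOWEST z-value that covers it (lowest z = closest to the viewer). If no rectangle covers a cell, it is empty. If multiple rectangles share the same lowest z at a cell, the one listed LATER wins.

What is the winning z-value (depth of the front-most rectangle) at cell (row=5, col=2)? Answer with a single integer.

Check cell (5,2):
  A: rows 8-9 cols 0-4 -> outside (row miss)
  B: rows 5-7 cols 2-4 z=7 -> covers; best now B (z=7)
  C: rows 2-6 cols 3-5 -> outside (col miss)
  D: rows 1-7 cols 0-2 z=2 -> covers; best now D (z=2)
  E: rows 4-5 cols 2-6 z=1 -> covers; best now E (z=1)
Winner: E at z=1

Answer: 1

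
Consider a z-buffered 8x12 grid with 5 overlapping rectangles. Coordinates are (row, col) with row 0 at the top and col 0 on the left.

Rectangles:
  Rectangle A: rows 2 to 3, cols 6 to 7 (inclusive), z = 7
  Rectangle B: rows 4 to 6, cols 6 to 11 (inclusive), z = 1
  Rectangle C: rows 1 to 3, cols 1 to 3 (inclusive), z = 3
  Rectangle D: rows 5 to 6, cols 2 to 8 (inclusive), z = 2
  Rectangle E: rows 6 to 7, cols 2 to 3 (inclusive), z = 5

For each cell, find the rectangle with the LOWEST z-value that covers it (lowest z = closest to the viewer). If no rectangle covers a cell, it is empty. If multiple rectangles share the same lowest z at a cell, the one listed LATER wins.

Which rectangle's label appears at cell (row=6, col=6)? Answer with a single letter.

Check cell (6,6):
  A: rows 2-3 cols 6-7 -> outside (row miss)
  B: rows 4-6 cols 6-11 z=1 -> covers; best now B (z=1)
  C: rows 1-3 cols 1-3 -> outside (row miss)
  D: rows 5-6 cols 2-8 z=2 -> covers; best now B (z=1)
  E: rows 6-7 cols 2-3 -> outside (col miss)
Winner: B at z=1

Answer: B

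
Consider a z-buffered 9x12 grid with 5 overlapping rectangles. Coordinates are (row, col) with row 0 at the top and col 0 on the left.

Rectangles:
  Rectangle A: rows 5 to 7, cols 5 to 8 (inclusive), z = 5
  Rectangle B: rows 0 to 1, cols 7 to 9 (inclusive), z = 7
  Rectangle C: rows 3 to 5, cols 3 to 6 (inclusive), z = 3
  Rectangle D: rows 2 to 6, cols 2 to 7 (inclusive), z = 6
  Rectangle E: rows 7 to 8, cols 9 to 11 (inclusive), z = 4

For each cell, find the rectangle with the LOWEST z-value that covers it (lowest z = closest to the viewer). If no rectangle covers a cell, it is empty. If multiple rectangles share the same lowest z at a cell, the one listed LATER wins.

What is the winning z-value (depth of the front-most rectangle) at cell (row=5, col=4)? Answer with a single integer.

Check cell (5,4):
  A: rows 5-7 cols 5-8 -> outside (col miss)
  B: rows 0-1 cols 7-9 -> outside (row miss)
  C: rows 3-5 cols 3-6 z=3 -> covers; best now C (z=3)
  D: rows 2-6 cols 2-7 z=6 -> covers; best now C (z=3)
  E: rows 7-8 cols 9-11 -> outside (row miss)
Winner: C at z=3

Answer: 3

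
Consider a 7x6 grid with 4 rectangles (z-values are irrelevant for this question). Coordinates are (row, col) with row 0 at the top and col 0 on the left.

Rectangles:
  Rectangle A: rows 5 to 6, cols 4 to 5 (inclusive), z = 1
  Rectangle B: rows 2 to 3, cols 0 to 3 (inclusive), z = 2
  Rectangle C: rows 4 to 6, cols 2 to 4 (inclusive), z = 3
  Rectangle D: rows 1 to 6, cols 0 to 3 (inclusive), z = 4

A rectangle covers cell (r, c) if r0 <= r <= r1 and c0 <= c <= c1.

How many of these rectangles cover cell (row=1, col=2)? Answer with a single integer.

Check cell (1,2):
  A: rows 5-6 cols 4-5 -> outside (row miss)
  B: rows 2-3 cols 0-3 -> outside (row miss)
  C: rows 4-6 cols 2-4 -> outside (row miss)
  D: rows 1-6 cols 0-3 -> covers
Count covering = 1

Answer: 1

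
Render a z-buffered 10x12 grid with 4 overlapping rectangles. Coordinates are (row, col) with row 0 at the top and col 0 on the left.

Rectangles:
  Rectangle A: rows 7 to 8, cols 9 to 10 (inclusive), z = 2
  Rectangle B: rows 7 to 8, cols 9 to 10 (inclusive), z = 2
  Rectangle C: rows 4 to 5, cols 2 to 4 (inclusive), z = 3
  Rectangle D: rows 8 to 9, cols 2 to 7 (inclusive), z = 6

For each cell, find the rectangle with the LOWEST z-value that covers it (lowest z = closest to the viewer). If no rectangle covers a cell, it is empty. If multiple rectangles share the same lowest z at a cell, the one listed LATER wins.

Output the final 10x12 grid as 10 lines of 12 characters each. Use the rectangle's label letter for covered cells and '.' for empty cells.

............
............
............
............
..CCC.......
..CCC.......
............
.........BB.
..DDDDDD.BB.
..DDDDDD....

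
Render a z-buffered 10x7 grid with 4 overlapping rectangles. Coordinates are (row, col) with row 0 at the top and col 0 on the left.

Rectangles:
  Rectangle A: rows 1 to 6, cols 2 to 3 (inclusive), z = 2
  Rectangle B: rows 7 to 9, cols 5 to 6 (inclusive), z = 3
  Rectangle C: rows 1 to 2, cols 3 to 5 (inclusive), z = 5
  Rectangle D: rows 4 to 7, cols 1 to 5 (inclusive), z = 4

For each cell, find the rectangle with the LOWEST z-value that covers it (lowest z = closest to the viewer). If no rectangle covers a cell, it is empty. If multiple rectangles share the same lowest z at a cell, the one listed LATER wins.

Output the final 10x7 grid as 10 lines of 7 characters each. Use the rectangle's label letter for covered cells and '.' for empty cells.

.......
..AACC.
..AACC.
..AA...
.DAADD.
.DAADD.
.DAADD.
.DDDDBB
.....BB
.....BB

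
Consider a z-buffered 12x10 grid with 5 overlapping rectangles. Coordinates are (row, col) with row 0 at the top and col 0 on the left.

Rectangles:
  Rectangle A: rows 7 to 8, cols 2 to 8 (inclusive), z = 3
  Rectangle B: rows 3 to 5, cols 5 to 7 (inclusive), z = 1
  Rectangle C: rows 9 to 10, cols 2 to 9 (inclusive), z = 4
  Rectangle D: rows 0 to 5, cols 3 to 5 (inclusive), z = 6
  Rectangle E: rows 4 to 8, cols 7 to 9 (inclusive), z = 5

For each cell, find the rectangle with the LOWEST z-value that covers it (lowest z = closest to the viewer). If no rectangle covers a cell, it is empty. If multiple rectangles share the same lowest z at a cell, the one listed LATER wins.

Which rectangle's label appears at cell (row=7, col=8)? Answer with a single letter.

Check cell (7,8):
  A: rows 7-8 cols 2-8 z=3 -> covers; best now A (z=3)
  B: rows 3-5 cols 5-7 -> outside (row miss)
  C: rows 9-10 cols 2-9 -> outside (row miss)
  D: rows 0-5 cols 3-5 -> outside (row miss)
  E: rows 4-8 cols 7-9 z=5 -> covers; best now A (z=3)
Winner: A at z=3

Answer: A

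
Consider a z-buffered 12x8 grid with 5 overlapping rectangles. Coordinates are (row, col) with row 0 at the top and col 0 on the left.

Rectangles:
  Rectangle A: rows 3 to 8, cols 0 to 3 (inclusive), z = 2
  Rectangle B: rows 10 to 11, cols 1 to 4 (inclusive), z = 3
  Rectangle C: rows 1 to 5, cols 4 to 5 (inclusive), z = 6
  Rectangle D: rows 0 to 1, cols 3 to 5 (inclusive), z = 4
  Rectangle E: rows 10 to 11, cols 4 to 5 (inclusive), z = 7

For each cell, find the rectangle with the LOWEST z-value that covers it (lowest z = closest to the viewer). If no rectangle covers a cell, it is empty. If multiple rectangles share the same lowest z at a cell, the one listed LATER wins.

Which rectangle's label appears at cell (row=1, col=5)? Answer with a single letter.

Answer: D

Derivation:
Check cell (1,5):
  A: rows 3-8 cols 0-3 -> outside (row miss)
  B: rows 10-11 cols 1-4 -> outside (row miss)
  C: rows 1-5 cols 4-5 z=6 -> covers; best now C (z=6)
  D: rows 0-1 cols 3-5 z=4 -> covers; best now D (z=4)
  E: rows 10-11 cols 4-5 -> outside (row miss)
Winner: D at z=4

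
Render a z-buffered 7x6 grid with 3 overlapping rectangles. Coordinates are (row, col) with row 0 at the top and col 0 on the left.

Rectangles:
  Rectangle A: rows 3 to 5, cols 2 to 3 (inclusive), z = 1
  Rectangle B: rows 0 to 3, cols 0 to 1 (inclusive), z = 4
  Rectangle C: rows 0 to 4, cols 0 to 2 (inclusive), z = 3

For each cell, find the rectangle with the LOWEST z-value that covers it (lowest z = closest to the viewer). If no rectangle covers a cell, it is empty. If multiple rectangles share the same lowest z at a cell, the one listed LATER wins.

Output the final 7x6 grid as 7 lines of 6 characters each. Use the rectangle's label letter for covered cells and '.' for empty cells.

CCC...
CCC...
CCC...
CCAA..
CCAA..
..AA..
......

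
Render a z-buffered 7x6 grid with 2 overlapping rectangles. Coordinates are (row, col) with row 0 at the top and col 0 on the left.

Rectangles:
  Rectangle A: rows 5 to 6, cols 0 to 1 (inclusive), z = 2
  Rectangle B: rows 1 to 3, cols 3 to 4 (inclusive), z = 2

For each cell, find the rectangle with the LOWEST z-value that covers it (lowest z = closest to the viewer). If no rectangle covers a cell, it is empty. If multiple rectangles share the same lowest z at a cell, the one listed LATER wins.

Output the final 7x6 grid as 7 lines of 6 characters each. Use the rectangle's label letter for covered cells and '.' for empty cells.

......
...BB.
...BB.
...BB.
......
AA....
AA....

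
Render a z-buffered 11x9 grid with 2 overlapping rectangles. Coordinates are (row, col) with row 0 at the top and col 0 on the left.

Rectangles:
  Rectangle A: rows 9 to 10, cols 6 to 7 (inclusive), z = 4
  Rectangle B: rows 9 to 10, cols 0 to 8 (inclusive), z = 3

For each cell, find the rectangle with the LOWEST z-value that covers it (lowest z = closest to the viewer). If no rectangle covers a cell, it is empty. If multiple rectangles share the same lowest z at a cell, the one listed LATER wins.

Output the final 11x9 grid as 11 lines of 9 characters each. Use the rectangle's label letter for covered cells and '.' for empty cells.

.........
.........
.........
.........
.........
.........
.........
.........
.........
BBBBBBBBB
BBBBBBBBB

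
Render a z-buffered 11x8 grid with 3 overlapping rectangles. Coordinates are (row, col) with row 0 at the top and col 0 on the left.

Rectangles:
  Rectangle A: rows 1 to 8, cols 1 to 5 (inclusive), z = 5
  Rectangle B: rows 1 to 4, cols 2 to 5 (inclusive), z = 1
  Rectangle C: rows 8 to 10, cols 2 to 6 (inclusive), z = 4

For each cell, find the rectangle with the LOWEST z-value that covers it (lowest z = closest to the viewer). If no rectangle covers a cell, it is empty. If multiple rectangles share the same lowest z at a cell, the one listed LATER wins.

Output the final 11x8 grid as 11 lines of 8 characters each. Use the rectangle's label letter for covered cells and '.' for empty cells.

........
.ABBBB..
.ABBBB..
.ABBBB..
.ABBBB..
.AAAAA..
.AAAAA..
.AAAAA..
.ACCCCC.
..CCCCC.
..CCCCC.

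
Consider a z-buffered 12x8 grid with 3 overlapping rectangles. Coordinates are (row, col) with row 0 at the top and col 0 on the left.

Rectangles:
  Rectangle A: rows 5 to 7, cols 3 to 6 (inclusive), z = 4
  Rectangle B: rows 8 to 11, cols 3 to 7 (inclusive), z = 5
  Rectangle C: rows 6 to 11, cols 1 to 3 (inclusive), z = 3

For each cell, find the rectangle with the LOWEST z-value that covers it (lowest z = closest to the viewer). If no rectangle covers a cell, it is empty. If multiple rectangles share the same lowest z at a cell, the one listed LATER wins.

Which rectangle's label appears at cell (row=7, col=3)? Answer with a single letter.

Answer: C

Derivation:
Check cell (7,3):
  A: rows 5-7 cols 3-6 z=4 -> covers; best now A (z=4)
  B: rows 8-11 cols 3-7 -> outside (row miss)
  C: rows 6-11 cols 1-3 z=3 -> covers; best now C (z=3)
Winner: C at z=3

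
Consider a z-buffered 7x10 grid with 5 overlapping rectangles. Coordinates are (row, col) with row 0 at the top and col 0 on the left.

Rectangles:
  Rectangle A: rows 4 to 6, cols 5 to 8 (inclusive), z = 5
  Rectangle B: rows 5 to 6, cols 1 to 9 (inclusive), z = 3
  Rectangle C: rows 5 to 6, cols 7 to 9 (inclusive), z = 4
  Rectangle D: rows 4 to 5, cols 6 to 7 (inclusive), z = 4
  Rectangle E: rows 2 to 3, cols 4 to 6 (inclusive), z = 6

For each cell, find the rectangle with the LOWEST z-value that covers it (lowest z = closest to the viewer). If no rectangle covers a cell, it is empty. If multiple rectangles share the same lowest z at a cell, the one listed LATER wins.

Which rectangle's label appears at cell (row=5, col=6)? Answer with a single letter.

Check cell (5,6):
  A: rows 4-6 cols 5-8 z=5 -> covers; best now A (z=5)
  B: rows 5-6 cols 1-9 z=3 -> covers; best now B (z=3)
  C: rows 5-6 cols 7-9 -> outside (col miss)
  D: rows 4-5 cols 6-7 z=4 -> covers; best now B (z=3)
  E: rows 2-3 cols 4-6 -> outside (row miss)
Winner: B at z=3

Answer: B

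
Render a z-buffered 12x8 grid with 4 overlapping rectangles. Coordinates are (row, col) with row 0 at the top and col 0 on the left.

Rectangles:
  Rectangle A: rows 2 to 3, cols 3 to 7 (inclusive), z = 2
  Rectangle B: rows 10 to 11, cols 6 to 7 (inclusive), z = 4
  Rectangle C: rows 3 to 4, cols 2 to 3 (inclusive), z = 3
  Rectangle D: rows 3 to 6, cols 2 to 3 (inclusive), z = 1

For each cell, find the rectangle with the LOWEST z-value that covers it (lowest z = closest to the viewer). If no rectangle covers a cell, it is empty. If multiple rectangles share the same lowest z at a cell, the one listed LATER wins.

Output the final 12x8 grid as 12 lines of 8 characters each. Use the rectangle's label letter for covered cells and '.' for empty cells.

........
........
...AAAAA
..DDAAAA
..DD....
..DD....
..DD....
........
........
........
......BB
......BB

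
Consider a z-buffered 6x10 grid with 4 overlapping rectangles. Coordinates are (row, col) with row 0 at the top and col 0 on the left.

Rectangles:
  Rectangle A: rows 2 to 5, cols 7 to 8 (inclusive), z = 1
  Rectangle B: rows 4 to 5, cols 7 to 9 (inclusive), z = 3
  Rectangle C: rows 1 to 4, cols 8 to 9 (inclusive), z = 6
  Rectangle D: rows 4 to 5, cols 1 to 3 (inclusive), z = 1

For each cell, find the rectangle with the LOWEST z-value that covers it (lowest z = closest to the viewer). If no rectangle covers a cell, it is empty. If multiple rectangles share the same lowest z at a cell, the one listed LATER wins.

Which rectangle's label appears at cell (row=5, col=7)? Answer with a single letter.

Check cell (5,7):
  A: rows 2-5 cols 7-8 z=1 -> covers; best now A (z=1)
  B: rows 4-5 cols 7-9 z=3 -> covers; best now A (z=1)
  C: rows 1-4 cols 8-9 -> outside (row miss)
  D: rows 4-5 cols 1-3 -> outside (col miss)
Winner: A at z=1

Answer: A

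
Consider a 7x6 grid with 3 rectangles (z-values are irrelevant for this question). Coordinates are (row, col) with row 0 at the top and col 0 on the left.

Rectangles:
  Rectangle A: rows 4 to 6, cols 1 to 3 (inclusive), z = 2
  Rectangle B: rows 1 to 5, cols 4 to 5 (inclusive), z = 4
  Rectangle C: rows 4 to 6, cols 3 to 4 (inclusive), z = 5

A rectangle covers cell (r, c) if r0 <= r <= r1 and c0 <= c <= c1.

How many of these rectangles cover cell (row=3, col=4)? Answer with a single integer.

Check cell (3,4):
  A: rows 4-6 cols 1-3 -> outside (row miss)
  B: rows 1-5 cols 4-5 -> covers
  C: rows 4-6 cols 3-4 -> outside (row miss)
Count covering = 1

Answer: 1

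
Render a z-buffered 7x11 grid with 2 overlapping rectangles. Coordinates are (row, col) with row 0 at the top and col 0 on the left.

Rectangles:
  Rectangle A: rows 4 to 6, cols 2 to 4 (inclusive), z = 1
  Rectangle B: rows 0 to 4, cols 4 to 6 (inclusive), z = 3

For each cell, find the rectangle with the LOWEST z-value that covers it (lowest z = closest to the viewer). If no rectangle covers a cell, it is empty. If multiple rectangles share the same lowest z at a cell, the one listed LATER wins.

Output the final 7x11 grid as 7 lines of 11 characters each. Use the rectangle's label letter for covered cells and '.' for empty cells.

....BBB....
....BBB....
....BBB....
....BBB....
..AAABB....
..AAA......
..AAA......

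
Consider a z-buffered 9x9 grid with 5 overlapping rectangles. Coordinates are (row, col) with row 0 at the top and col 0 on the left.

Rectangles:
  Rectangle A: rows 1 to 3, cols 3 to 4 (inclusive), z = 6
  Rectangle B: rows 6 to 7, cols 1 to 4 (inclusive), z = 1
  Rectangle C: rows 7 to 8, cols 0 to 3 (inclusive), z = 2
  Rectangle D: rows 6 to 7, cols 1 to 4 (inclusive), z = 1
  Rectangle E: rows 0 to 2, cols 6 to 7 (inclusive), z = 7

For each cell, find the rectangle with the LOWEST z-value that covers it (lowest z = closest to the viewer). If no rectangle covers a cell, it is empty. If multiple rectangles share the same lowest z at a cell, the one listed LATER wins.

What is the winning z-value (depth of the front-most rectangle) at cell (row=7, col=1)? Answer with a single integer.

Answer: 1

Derivation:
Check cell (7,1):
  A: rows 1-3 cols 3-4 -> outside (row miss)
  B: rows 6-7 cols 1-4 z=1 -> covers; best now B (z=1)
  C: rows 7-8 cols 0-3 z=2 -> covers; best now B (z=1)
  D: rows 6-7 cols 1-4 z=1 -> covers; best now D (z=1)
  E: rows 0-2 cols 6-7 -> outside (row miss)
Winner: D at z=1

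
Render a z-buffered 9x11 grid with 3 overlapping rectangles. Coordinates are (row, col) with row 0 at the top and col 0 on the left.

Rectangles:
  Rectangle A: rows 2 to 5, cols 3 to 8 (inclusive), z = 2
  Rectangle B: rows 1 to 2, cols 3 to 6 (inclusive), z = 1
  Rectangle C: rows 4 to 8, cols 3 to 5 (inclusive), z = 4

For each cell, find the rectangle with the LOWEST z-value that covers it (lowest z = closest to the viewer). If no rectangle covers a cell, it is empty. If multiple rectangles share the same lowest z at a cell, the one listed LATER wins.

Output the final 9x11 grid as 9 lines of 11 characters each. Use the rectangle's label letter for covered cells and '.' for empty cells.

...........
...BBBB....
...BBBBAA..
...AAAAAA..
...AAAAAA..
...AAAAAA..
...CCC.....
...CCC.....
...CCC.....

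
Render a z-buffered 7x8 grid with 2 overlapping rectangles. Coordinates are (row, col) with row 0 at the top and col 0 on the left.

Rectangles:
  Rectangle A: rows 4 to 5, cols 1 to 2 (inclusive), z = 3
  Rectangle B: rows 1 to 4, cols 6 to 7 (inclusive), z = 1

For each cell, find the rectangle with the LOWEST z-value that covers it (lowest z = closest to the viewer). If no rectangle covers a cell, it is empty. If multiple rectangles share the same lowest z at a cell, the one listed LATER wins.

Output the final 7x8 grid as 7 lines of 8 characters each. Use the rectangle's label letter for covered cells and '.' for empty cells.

........
......BB
......BB
......BB
.AA...BB
.AA.....
........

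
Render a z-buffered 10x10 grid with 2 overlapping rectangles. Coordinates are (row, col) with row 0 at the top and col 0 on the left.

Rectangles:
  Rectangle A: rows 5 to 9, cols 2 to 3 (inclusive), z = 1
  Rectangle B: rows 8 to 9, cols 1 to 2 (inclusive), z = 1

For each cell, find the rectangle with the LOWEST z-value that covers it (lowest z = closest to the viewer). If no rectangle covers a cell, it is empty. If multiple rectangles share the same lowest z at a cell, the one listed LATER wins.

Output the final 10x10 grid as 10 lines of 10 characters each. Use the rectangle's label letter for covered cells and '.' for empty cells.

..........
..........
..........
..........
..........
..AA......
..AA......
..AA......
.BBA......
.BBA......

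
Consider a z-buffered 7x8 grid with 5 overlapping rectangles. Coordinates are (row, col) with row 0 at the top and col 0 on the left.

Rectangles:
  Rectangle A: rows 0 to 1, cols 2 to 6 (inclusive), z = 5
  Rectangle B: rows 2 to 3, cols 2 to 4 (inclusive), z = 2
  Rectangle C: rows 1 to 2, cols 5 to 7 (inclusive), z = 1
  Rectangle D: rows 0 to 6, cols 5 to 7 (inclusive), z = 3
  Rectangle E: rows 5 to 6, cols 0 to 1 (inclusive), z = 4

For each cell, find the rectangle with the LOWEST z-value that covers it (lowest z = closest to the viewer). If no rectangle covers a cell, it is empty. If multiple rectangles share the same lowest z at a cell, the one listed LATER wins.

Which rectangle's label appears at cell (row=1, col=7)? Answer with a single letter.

Answer: C

Derivation:
Check cell (1,7):
  A: rows 0-1 cols 2-6 -> outside (col miss)
  B: rows 2-3 cols 2-4 -> outside (row miss)
  C: rows 1-2 cols 5-7 z=1 -> covers; best now C (z=1)
  D: rows 0-6 cols 5-7 z=3 -> covers; best now C (z=1)
  E: rows 5-6 cols 0-1 -> outside (row miss)
Winner: C at z=1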